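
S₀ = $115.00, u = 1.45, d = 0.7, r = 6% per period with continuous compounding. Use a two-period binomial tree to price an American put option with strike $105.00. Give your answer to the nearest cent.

$11.94

Risk-neutral probability p = (e^0.06 − 0.7)/(1.45 − 0.7) = 0.3618/0.7500 = 0.4824
Terminal stock prices: S_uu = 241.8, S_ud = 116.7, S_dd = 56.35
Terminal payoffs (K − S): max(-136.8, 0) = 0, max(-11.72, 0) = 0, max(48.65, 0) = 48.65
Node u (S = 166.8): continuation = e^(−0.06)·[0.4824·0.0000 + 0.5176·0.0000] = 0.0000; exercise value = 0.0000 ≤ continuation, so V_u = 0.0000
Node d (S = 80.5): continuation = e^(−0.06)·[0.4824·0.0000 + 0.5176·48.6500] = 23.7126; exercise value = 24.5000 > continuation, so V_d = 24.5000 (exercise)
Node 0 (S = 115): continuation = e^(−0.06)·[0.4824·0.0000 + 0.5176·24.5000] = 11.9416; exercise value = 0.0000 ≤ continuation, so V_0 = 11.9416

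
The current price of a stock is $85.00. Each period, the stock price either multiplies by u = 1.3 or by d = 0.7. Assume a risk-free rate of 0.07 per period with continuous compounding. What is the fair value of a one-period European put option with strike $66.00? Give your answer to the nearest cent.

$2.30

Risk-neutral probability p = (e^0.07 − 0.7)/(1.3 − 0.7) = 0.3725/0.6000 = 0.6208
Terminal stock prices: S_u = 110.5, S_d = 59.5
Terminal payoffs (K − S): max(-44.5, 0) = 0, max(6.5, 0) = 6.5
Node 0 (S = 85): V_0 = e^(−0.07)·[0.6208·0.0000 + 0.3792·6.5000] = 2.2979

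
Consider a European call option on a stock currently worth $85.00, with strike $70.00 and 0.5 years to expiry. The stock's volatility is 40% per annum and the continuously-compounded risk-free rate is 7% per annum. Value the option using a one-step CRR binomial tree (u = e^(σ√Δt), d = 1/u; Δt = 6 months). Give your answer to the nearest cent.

$20.32

CRR parameters: u = e^(σ√Δt) = e^(0.4·√0.5) = 1.3269, d = 1/u = 0.7536
Per-period rate: rΔt = 0.07·0.5 = 0.035, so R = e^0.035 = 1.0356
Risk-neutral probability p = (e^0.035 − 0.7536)/(1.3269 − 0.7536) = 0.2820/0.5733 = 0.4919
Terminal stock prices: S_u = 112.8, S_d = 64.06
Terminal payoffs (S − K): max(42.79, 0) = 42.79, max(-5.941, 0) = 0
Node 0 (S = 85): V_0 = e^(−0.035)·[0.4919·42.7862 + 0.5081·0.0000] = 20.3223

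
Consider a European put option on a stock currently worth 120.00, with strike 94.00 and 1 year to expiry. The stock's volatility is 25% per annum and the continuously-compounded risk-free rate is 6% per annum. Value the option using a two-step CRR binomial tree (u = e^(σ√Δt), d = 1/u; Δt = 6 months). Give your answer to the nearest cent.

1.93

CRR parameters: u = e^(σ√Δt) = e^(0.25·√0.5) = 1.1934, d = 1/u = 0.8380
Per-period rate: rΔt = 0.06·0.5 = 0.03, so R = e^0.03 = 1.0305
Risk-neutral probability p = (e^0.03 − 0.8380)/(1.1934 − 0.8380) = 0.1925/0.3554 = 0.5416
Terminal stock prices: S_uu = 170.9, S_ud = 120, S_dd = 84.26
Terminal payoffs (K − S): max(-76.89, 0) = 0, max(-26, 0) = 0, max(9.737, 0) = 9.737
Node u (S = 143.2): V_u = e^(−0.03)·[0.5416·0.0000 + 0.4584·0.0000] = 0.0000
Node d (S = 100.6): V_d = e^(−0.03)·[0.5416·0.0000 + 0.4584·9.7374] = 4.3316
Node 0 (S = 120): V_0 = e^(−0.03)·[0.5416·0.0000 + 0.4584·4.3316] = 1.9269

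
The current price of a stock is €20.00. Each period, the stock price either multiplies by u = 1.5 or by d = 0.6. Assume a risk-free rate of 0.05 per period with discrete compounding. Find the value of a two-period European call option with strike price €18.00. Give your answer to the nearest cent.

€6.12

Risk-neutral probability p = (1 + 0.05 − 0.6)/(1.5 − 0.6) = 0.4500/0.9000 = 0.5000
Terminal stock prices: S_uu = 45, S_ud = 18, S_dd = 7.2
Terminal payoffs (S − K): max(27, 0) = 27, max(0, 0) = 0, max(-10.8, 0) = 0
Node u (S = 30): V_u = 1/1.05·[0.5000·27.0000 + 0.5000·0.0000] = 12.8571
Node d (S = 12): V_d = 1/1.05·[0.5000·0.0000 + 0.5000·0.0000] = 0.0000
Node 0 (S = 20): V_0 = 1/1.05·[0.5000·12.8571 + 0.5000·0.0000] = 6.1224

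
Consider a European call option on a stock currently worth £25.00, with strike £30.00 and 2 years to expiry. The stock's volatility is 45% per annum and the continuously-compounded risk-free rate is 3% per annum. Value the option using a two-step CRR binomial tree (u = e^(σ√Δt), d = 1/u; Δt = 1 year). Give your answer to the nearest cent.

£5.28

CRR parameters: u = e^(σ√Δt) = e^(0.45·√1) = 1.5683, d = 1/u = 0.6376
Per-period rate: rΔt = 0.03·1 = 0.03, so R = e^0.03 = 1.0305
Risk-neutral probability p = (e^0.03 − 0.6376)/(1.5683 − 0.6376) = 0.3928/0.9307 = 0.4221
Terminal stock prices: S_uu = 61.49, S_ud = 25, S_dd = 10.16
Terminal payoffs (S − K): max(31.49, 0) = 31.49, max(-5, 0) = 0, max(-19.84, 0) = 0
Node u (S = 39.21): V_u = e^(−0.03)·[0.4221·31.4901 + 0.5779·0.0000] = 12.8986
Node d (S = 15.94): V_d = e^(−0.03)·[0.4221·0.0000 + 0.5779·0.0000] = 0.0000
Node 0 (S = 25): V_0 = e^(−0.03)·[0.4221·12.8986 + 0.5779·0.0000] = 5.2834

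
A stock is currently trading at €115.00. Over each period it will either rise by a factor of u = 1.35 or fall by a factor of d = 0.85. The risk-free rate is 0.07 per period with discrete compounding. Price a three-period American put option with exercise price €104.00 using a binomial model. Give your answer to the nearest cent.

€5.73

Risk-neutral probability p = (1 + 0.07 − 0.85)/(1.35 − 0.85) = 0.2200/0.5000 = 0.4400
Terminal stock prices: S_uuu = 282.9, S_uud = 178.1, S_udd = 112.2, S_ddd = 70.62
Terminal payoffs (K − S): max(-178.9, 0) = 0, max(-74.15, 0) = 0, max(-8.168, 0) = 0, max(33.38, 0) = 33.38
Node uu (S = 209.6): continuation = 1/1.07·[0.4400·0.0000 + 0.5600·0.0000] = 0.0000; exercise value = 0.0000 ≤ continuation, so V_uu = 0.0000
Node ud (S = 132): continuation = 1/1.07·[0.4400·0.0000 + 0.5600·0.0000] = 0.0000; exercise value = 0.0000 ≤ continuation, so V_ud = 0.0000
Node dd (S = 83.09): continuation = 1/1.07·[0.4400·0.0000 + 0.5600·33.3756] = 17.4676; exercise value = 20.9125 > continuation, so V_dd = 20.9125 (exercise)
Node u (S = 155.2): continuation = 1/1.07·[0.4400·0.0000 + 0.5600·0.0000] = 0.0000; exercise value = 0.0000 ≤ continuation, so V_u = 0.0000
Node d (S = 97.75): continuation = 1/1.07·[0.4400·0.0000 + 0.5600·20.9125] = 10.9449; exercise value = 6.2500 ≤ continuation, so V_d = 10.9449
Node 0 (S = 115): continuation = 1/1.07·[0.4400·0.0000 + 0.5600·10.9449] = 5.7282; exercise value = 0.0000 ≤ continuation, so V_0 = 5.7282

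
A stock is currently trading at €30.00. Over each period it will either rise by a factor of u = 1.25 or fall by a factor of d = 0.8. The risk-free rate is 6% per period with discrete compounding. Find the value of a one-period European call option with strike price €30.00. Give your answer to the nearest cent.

€4.09

Risk-neutral probability p = (1 + 0.06 − 0.8)/(1.25 − 0.8) = 0.2600/0.4500 = 0.5778
Terminal stock prices: S_u = 37.5, S_d = 24
Terminal payoffs (S − K): max(7.5, 0) = 7.5, max(-6, 0) = 0
Node 0 (S = 30): V_0 = 1/1.06·[0.5778·7.5000 + 0.4222·0.0000] = 4.0881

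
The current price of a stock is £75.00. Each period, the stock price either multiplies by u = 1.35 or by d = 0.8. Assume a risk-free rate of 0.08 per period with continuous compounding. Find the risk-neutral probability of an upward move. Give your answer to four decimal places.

p = 0.5151

Risk-neutral probability p = (e^0.08 − 0.8)/(1.35 − 0.8) = 0.2833/0.5500 = 0.5151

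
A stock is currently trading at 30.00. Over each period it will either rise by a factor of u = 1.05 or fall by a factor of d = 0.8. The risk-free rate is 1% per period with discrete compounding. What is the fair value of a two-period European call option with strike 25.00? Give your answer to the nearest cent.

Risk-neutral probability p = (1 + 0.01 − 0.8)/(1.05 − 0.8) = 0.2100/0.2500 = 0.8400
Terminal stock prices: S_uu = 33.08, S_ud = 25.2, S_dd = 19.2
Terminal payoffs (S − K): max(8.075, 0) = 8.075, max(0.2, 0) = 0.2, max(-5.8, 0) = 0
Node u (S = 31.5): V_u = 1/1.01·[0.8400·8.0750 + 0.1600·0.2000] = 6.7475
Node d (S = 24): V_d = 1/1.01·[0.8400·0.2000 + 0.1600·0.0000] = 0.1663
Node 0 (S = 30): V_0 = 1/1.01·[0.8400·6.7475 + 0.1600·0.1663] = 5.6382

5.64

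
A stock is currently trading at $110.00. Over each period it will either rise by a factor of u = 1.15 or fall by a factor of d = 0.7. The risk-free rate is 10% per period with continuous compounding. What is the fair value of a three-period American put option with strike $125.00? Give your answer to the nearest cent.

$15.00

Risk-neutral probability p = (e^0.1 − 0.7)/(1.15 − 0.7) = 0.4052/0.4500 = 0.9004
Terminal stock prices: S_uuu = 167.3, S_uud = 101.8, S_udd = 61.98, S_ddd = 37.73
Terminal payoffs (K − S): max(-42.3, 0) = 0, max(23.17, 0) = 23.17, max(63.02, 0) = 63.02, max(87.27, 0) = 87.27
Node uu (S = 145.5): continuation = e^(−0.1)·[0.9004·0.0000 + 0.0996·23.1675] = 2.0883; exercise value = 0.0000 ≤ continuation, so V_uu = 2.0883
Node ud (S = 88.55): continuation = e^(−0.1)·[0.9004·23.1675 + 0.0996·63.0150] = 24.5547; exercise value = 36.4500 > continuation, so V_ud = 36.4500 (exercise)
Node dd (S = 53.9): continuation = e^(−0.1)·[0.9004·63.0150 + 0.0996·87.2700] = 59.2047; exercise value = 71.1000 > continuation, so V_dd = 71.1000 (exercise)
Node u (S = 126.5): continuation = e^(−0.1)·[0.9004·2.0883 + 0.0996·36.4500] = 4.9870; exercise value = 0.0000 ≤ continuation, so V_u = 4.9870
Node d (S = 77): continuation = e^(−0.1)·[0.9004·36.4500 + 0.0996·71.1000] = 36.1047; exercise value = 48.0000 > continuation, so V_d = 48.0000 (exercise)
Node 0 (S = 110): continuation = e^(−0.1)·[0.9004·4.9870 + 0.0996·48.0000] = 8.3896; exercise value = 15.0000 > continuation, so V_0 = 15.0000 (exercise)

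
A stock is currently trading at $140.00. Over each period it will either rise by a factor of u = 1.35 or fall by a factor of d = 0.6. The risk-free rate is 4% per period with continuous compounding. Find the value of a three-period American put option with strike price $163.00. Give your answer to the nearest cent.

$43.64

Risk-neutral probability p = (e^0.04 − 0.6)/(1.35 − 0.6) = 0.4408/0.7500 = 0.5877
Terminal stock prices: S_uuu = 344.5, S_uud = 153.1, S_udd = 68.04, S_ddd = 30.24
Terminal payoffs (K − S): max(-181.5, 0) = 0, max(9.91, 0) = 9.91, max(94.96, 0) = 94.96, max(132.8, 0) = 132.8
Node uu (S = 255.2): continuation = e^(−0.04)·[0.5877·0.0000 + 0.4123·9.9100] = 3.9252; exercise value = 0.0000 ≤ continuation, so V_uu = 3.9252
Node ud (S = 113.4): continuation = e^(−0.04)·[0.5877·9.9100 + 0.4123·94.9600] = 43.2087; exercise value = 49.6000 > continuation, so V_ud = 49.6000 (exercise)
Node dd (S = 50.4): continuation = e^(−0.04)·[0.5877·94.9600 + 0.4123·132.7600] = 106.2087; exercise value = 112.6000 > continuation, so V_dd = 112.6000 (exercise)
Node u (S = 189): continuation = e^(−0.04)·[0.5877·3.9252 + 0.4123·49.6000] = 21.8625; exercise value = 0.0000 ≤ continuation, so V_u = 21.8625
Node d (S = 84): continuation = e^(−0.04)·[0.5877·49.6000 + 0.4123·112.6000] = 72.6087; exercise value = 79.0000 > continuation, so V_d = 79.0000 (exercise)
Node 0 (S = 140): continuation = e^(−0.04)·[0.5877·21.8625 + 0.4123·79.0000] = 43.6367; exercise value = 23.0000 ≤ continuation, so V_0 = 43.6367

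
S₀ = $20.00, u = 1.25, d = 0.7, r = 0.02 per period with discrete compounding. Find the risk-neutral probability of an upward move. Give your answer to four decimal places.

Risk-neutral probability p = (1 + 0.02 − 0.7)/(1.25 − 0.7) = 0.3200/0.5500 = 0.5818

p = 0.5818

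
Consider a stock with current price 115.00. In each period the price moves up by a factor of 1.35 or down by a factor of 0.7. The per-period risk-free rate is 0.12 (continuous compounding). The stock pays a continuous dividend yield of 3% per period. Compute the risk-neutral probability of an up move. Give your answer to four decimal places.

p = 0.6064

Per-period risk-free factor R = e^0.12 = 1.1275; dividend-adjusted growth = e^(0.12−0.03) = 1.0942.
Risk-neutral probability p = (1.0942 − 0.7)/(1.35 − 0.7) = 0.3942/0.6500 = 0.6064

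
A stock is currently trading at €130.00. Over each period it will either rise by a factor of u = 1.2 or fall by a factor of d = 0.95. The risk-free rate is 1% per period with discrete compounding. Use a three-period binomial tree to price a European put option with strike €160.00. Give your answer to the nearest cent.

€28.44

Risk-neutral probability p = (1 + 0.01 − 0.95)/(1.2 − 0.95) = 0.0600/0.2500 = 0.2400
Terminal stock prices: S_uuu = 224.6, S_uud = 177.8, S_udd = 140.8, S_ddd = 111.5
Terminal payoffs (K − S): max(-64.64, 0) = 0, max(-17.84, 0) = 0, max(19.21, 0) = 19.21, max(48.54, 0) = 48.54
Node uu (S = 187.2): V_uu = 1/1.01·[0.2400·0.0000 + 0.7600·0.0000] = 0.0000
Node ud (S = 148.2): V_ud = 1/1.01·[0.2400·0.0000 + 0.7600·19.2100] = 14.4550
Node dd (S = 117.3): V_dd = 1/1.01·[0.2400·19.2100 + 0.7600·48.5413] = 41.0908
Node u (S = 156): V_u = 1/1.01·[0.2400·0.0000 + 0.7600·14.4550] = 10.8771
Node d (S = 123.5): V_d = 1/1.01·[0.2400·14.4550 + 0.7600·41.0908] = 34.3547
Node 0 (S = 130): V_0 = 1/1.01·[0.2400·10.8771 + 0.7600·34.3547] = 28.4357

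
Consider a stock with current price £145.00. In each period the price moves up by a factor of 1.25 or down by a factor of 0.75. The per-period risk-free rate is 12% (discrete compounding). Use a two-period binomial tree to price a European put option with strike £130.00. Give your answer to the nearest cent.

£2.61

Risk-neutral probability p = (1 + 0.12 − 0.75)/(1.25 − 0.75) = 0.3700/0.5000 = 0.7400
Terminal stock prices: S_uu = 226.6, S_ud = 135.9, S_dd = 81.56
Terminal payoffs (K − S): max(-96.56, 0) = 0, max(-5.938, 0) = 0, max(48.44, 0) = 48.44
Node u (S = 181.2): V_u = 1/1.12·[0.7400·0.0000 + 0.2600·0.0000] = 0.0000
Node d (S = 108.8): V_d = 1/1.12·[0.7400·0.0000 + 0.2600·48.4375] = 11.2444
Node 0 (S = 145): V_0 = 1/1.12·[0.7400·0.0000 + 0.2600·11.2444] = 2.6103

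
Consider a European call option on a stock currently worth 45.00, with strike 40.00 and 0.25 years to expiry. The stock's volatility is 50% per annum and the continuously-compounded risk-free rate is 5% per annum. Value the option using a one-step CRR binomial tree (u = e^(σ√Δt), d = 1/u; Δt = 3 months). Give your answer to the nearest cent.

8.13

CRR parameters: u = e^(σ√Δt) = e^(0.5·√0.25) = 1.2840, d = 1/u = 0.7788
Per-period rate: rΔt = 0.05·0.25 = 0.0125, so R = e^0.0125 = 1.0126
Risk-neutral probability p = (e^0.0125 − 0.7788)/(1.2840 − 0.7788) = 0.2338/0.5052 = 0.4627
Terminal stock prices: S_u = 57.78, S_d = 35.05
Terminal payoffs (S − K): max(17.78, 0) = 17.78, max(-4.954, 0) = 0
Node 0 (S = 45): V_0 = e^(−0.0125)·[0.4627·17.7811 + 0.5373·0.0000] = 8.1255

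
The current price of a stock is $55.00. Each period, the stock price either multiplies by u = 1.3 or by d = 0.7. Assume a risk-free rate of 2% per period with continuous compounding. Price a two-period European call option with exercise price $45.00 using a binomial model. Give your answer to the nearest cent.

$15.54

Risk-neutral probability p = (e^0.02 − 0.7)/(1.3 − 0.7) = 0.3202/0.6000 = 0.5337
Terminal stock prices: S_uu = 92.95, S_ud = 50.05, S_dd = 26.95
Terminal payoffs (S − K): max(47.95, 0) = 47.95, max(5.05, 0) = 5.05, max(-18.05, 0) = 0
Node u (S = 71.5): V_u = e^(−0.02)·[0.5337·47.9500 + 0.4663·5.0500] = 27.3911
Node d (S = 38.5): V_d = e^(−0.02)·[0.5337·5.0500 + 0.4663·0.0000] = 2.6417
Node 0 (S = 55): V_0 = e^(−0.02)·[0.5337·27.3911 + 0.4663·2.6417] = 15.5358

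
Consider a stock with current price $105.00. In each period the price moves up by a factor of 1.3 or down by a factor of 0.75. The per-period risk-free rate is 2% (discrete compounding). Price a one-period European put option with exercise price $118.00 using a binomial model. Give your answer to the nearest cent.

$19.59

Risk-neutral probability p = (1 + 0.02 − 0.75)/(1.3 − 0.75) = 0.2700/0.5500 = 0.4909
Terminal stock prices: S_u = 136.5, S_d = 78.75
Terminal payoffs (K − S): max(-18.5, 0) = 0, max(39.25, 0) = 39.25
Node 0 (S = 105): V_0 = 1/1.02·[0.4909·0.0000 + 0.5091·39.2500] = 19.5900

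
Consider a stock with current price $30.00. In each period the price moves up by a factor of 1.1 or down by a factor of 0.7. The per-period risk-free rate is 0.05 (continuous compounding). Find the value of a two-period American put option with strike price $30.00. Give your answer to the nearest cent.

$1.71

Risk-neutral probability p = (e^0.05 − 0.7)/(1.1 − 0.7) = 0.3513/0.4000 = 0.8782
Terminal stock prices: S_uu = 36.3, S_ud = 23.1, S_dd = 14.7
Terminal payoffs (K − S): max(-6.3, 0) = 0, max(6.9, 0) = 6.9, max(15.3, 0) = 15.3
Node u (S = 33): continuation = e^(−0.05)·[0.8782·0.0000 + 0.1218·6.9000] = 0.7996; exercise value = 0.0000 ≤ continuation, so V_u = 0.7996
Node d (S = 21): continuation = e^(−0.05)·[0.8782·6.9000 + 0.1218·15.3000] = 7.5369; exercise value = 9.0000 > continuation, so V_d = 9.0000 (exercise)
Node 0 (S = 30): continuation = e^(−0.05)·[0.8782·0.7996 + 0.1218·9.0000] = 1.7109; exercise value = 0.0000 ≤ continuation, so V_0 = 1.7109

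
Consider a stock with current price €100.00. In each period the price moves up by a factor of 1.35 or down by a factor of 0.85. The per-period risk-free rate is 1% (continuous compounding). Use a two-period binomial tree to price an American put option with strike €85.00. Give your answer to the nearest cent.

€5.78

Risk-neutral probability p = (e^0.01 − 0.85)/(1.35 − 0.85) = 0.1601/0.5000 = 0.3201
Terminal stock prices: S_uu = 182.3, S_ud = 114.8, S_dd = 72.25
Terminal payoffs (K − S): max(-97.25, 0) = 0, max(-29.75, 0) = 0, max(12.75, 0) = 12.75
Node u (S = 135): continuation = e^(−0.01)·[0.3201·0.0000 + 0.6799·0.0000] = 0.0000; exercise value = 0.0000 ≤ continuation, so V_u = 0.0000
Node d (S = 85): continuation = e^(−0.01)·[0.3201·0.0000 + 0.6799·12.7500] = 8.5825; exercise value = 0.0000 ≤ continuation, so V_d = 8.5825
Node 0 (S = 100): continuation = e^(−0.01)·[0.3201·0.0000 + 0.6799·8.5825] = 5.7772; exercise value = 0.0000 ≤ continuation, so V_0 = 5.7772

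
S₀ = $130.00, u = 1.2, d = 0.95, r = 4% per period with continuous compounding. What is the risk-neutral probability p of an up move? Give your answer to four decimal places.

p = 0.3632

Risk-neutral probability p = (e^0.04 − 0.95)/(1.2 − 0.95) = 0.0908/0.2500 = 0.3632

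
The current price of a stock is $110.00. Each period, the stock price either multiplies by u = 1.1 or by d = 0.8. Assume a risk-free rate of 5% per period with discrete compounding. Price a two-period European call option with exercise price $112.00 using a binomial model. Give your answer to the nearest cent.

Risk-neutral probability p = (1 + 0.05 − 0.8)/(1.1 − 0.8) = 0.2500/0.3000 = 0.8333
Terminal stock prices: S_uu = 133.1, S_ud = 96.8, S_dd = 70.4
Terminal payoffs (S − K): max(21.1, 0) = 21.1, max(-15.2, 0) = 0, max(-41.6, 0) = 0
Node u (S = 121): V_u = 1/1.05·[0.8333·21.1000 + 0.1667·0.0000] = 16.7460
Node d (S = 88): V_d = 1/1.05·[0.8333·0.0000 + 0.1667·0.0000] = 0.0000
Node 0 (S = 110): V_0 = 1/1.05·[0.8333·16.7460 + 0.1667·0.0000] = 13.2905

$13.29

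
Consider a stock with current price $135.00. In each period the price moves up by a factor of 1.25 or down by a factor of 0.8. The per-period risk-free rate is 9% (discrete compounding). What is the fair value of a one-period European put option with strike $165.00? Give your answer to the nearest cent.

Risk-neutral probability p = (1 + 0.09 − 0.8)/(1.25 − 0.8) = 0.2900/0.4500 = 0.6444
Terminal stock prices: S_u = 168.8, S_d = 108
Terminal payoffs (K − S): max(-3.75, 0) = 0, max(57, 0) = 57
Node 0 (S = 135): V_0 = 1/1.09·[0.6444·0.0000 + 0.3556·57.0000] = 18.5933

$18.59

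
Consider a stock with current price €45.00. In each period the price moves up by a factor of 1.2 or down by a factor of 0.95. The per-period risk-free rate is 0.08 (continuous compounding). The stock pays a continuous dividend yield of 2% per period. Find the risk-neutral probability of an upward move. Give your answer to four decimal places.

Per-period risk-free factor R = e^0.08 = 1.0833; dividend-adjusted growth = e^(0.08−0.02) = 1.0618.
Risk-neutral probability p = (1.0618 − 0.95)/(1.2 − 0.95) = 0.1118/0.2500 = 0.4473

p = 0.4473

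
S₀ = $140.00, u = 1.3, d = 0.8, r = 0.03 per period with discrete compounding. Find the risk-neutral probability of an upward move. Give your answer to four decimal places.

Risk-neutral probability p = (1 + 0.03 − 0.8)/(1.3 − 0.8) = 0.2300/0.5000 = 0.4600

p = 0.4600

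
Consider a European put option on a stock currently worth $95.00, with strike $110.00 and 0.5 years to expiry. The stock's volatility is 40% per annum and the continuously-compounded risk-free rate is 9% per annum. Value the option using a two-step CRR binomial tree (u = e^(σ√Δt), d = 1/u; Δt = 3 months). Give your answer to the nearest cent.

$17.95

CRR parameters: u = e^(σ√Δt) = e^(0.4·√0.25) = 1.2214, d = 1/u = 0.8187
Per-period rate: rΔt = 0.09·0.25 = 0.0225, so R = e^0.0225 = 1.0228
Risk-neutral probability p = (e^0.0225 − 0.8187)/(1.2214 − 0.8187) = 0.2040/0.4027 = 0.5067
Terminal stock prices: S_uu = 141.7, S_ud = 95, S_dd = 63.68
Terminal payoffs (K − S): max(-31.72, 0) = 0, max(15, 0) = 15, max(46.32, 0) = 46.32
Node u (S = 116): V_u = e^(−0.0225)·[0.5067·0.0000 + 0.4933·15.0000] = 7.2352
Node d (S = 77.78): V_d = e^(−0.0225)·[0.5067·15.0000 + 0.4933·46.3196] = 29.7732
Node 0 (S = 95): V_0 = e^(−0.0225)·[0.5067·7.2352 + 0.4933·29.7732] = 17.9454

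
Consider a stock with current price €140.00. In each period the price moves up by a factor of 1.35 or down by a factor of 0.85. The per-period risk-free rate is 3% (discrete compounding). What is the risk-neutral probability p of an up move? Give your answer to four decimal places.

p = 0.3600

Risk-neutral probability p = (1 + 0.03 − 0.85)/(1.35 − 0.85) = 0.1800/0.5000 = 0.3600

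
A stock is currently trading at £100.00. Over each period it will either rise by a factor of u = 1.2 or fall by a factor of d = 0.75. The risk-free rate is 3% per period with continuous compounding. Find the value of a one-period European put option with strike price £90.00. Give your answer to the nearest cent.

Risk-neutral probability p = (e^0.03 − 0.75)/(1.2 − 0.75) = 0.2805/0.4500 = 0.6232
Terminal stock prices: S_u = 120, S_d = 75
Terminal payoffs (K − S): max(-30, 0) = 0, max(15, 0) = 15
Node 0 (S = 100): V_0 = e^(−0.03)·[0.6232·0.0000 + 0.3768·15.0000] = 5.4845

£5.48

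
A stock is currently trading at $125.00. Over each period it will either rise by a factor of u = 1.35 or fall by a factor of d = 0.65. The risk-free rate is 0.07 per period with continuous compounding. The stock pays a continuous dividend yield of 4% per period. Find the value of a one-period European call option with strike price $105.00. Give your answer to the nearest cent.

$32.31

Per-period risk-free factor R = e^0.07 = 1.0725; dividend-adjusted growth = e^(0.07−0.04) = 1.0305.
Risk-neutral probability p = (1.0305 − 0.65)/(1.35 − 0.65) = 0.3805/0.7000 = 0.5435
Terminal stock prices: S_u = 168.8, S_d = 81.25
Terminal payoffs (S − K): max(63.75, 0) = 63.75, max(-23.75, 0) = 0
Node 0 (S = 125): V_0 = e^(−0.07)·[0.5435·63.7500 + 0.4565·0.0000] = 32.3061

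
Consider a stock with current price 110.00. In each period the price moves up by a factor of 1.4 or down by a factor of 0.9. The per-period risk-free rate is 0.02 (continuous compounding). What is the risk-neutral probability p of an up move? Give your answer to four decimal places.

p = 0.2404

Risk-neutral probability p = (e^0.02 − 0.9)/(1.4 − 0.9) = 0.1202/0.5000 = 0.2404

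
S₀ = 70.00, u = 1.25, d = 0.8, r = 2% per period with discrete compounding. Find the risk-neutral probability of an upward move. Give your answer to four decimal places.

p = 0.4889

Risk-neutral probability p = (1 + 0.02 − 0.8)/(1.25 − 0.8) = 0.2200/0.4500 = 0.4889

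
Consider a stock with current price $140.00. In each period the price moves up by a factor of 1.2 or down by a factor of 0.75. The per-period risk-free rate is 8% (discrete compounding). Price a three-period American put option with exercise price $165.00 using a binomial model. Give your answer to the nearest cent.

Risk-neutral probability p = (1 + 0.08 − 0.75)/(1.2 − 0.75) = 0.3300/0.4500 = 0.7333
Terminal stock prices: S_uuu = 241.9, S_uud = 151.2, S_udd = 94.5, S_ddd = 59.06
Terminal payoffs (K − S): max(-76.92, 0) = 0, max(13.8, 0) = 13.8, max(70.5, 0) = 70.5, max(105.9, 0) = 105.9
Node uu (S = 201.6): continuation = 1/1.08·[0.7333·0.0000 + 0.2667·13.8000] = 3.4074; exercise value = 0.0000 ≤ continuation, so V_uu = 3.4074
Node ud (S = 126): continuation = 1/1.08·[0.7333·13.8000 + 0.2667·70.5000] = 26.7778; exercise value = 39.0000 > continuation, so V_ud = 39.0000 (exercise)
Node dd (S = 78.75): continuation = 1/1.08·[0.7333·70.5000 + 0.2667·105.9375] = 74.0278; exercise value = 86.2500 > continuation, so V_dd = 86.2500 (exercise)
Node u (S = 168): continuation = 1/1.08·[0.7333·3.4074 + 0.2667·39.0000] = 11.9433; exercise value = 0.0000 ≤ continuation, so V_u = 11.9433
Node d (S = 105): continuation = 1/1.08·[0.7333·39.0000 + 0.2667·86.2500] = 47.7778; exercise value = 60.0000 > continuation, so V_d = 60.0000 (exercise)
Node 0 (S = 140): continuation = 1/1.08·[0.7333·11.9433 + 0.2667·60.0000] = 22.9245; exercise value = 25.0000 > continuation, so V_0 = 25.0000 (exercise)

$25.00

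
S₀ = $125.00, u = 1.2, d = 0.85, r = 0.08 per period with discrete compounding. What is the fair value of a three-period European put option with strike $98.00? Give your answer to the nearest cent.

Risk-neutral probability p = (1 + 0.08 − 0.85)/(1.2 − 0.85) = 0.2300/0.3500 = 0.6571
Terminal stock prices: S_uuu = 216, S_uud = 153, S_udd = 108.4, S_ddd = 76.77
Terminal payoffs (K − S): max(-118, 0) = 0, max(-55, 0) = 0, max(-10.37, 0) = 0, max(21.23, 0) = 21.23
Node uu (S = 180): V_uu = 1/1.08·[0.6571·0.0000 + 0.3429·0.0000] = 0.0000
Node ud (S = 127.5): V_ud = 1/1.08·[0.6571·0.0000 + 0.3429·0.0000] = 0.0000
Node dd (S = 90.31): V_dd = 1/1.08·[0.6571·0.0000 + 0.3429·21.2344] = 6.7411
Node u (S = 150): V_u = 1/1.08·[0.6571·0.0000 + 0.3429·0.0000] = 0.0000
Node d (S = 106.2): V_d = 1/1.08·[0.6571·0.0000 + 0.3429·6.7411] = 2.1400
Node 0 (S = 125): V_0 = 1/1.08·[0.6571·0.0000 + 0.3429·2.1400] = 0.6794

$0.68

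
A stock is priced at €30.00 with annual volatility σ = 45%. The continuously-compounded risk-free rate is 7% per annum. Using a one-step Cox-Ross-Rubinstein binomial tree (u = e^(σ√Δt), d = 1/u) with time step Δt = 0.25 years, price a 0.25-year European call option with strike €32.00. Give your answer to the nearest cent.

CRR parameters: u = e^(σ√Δt) = e^(0.45·√0.25) = 1.2523, d = 1/u = 0.7985
Per-period rate: rΔt = 0.07·0.25 = 0.0175, so R = e^0.0175 = 1.0177
Risk-neutral probability p = (e^0.0175 − 0.7985)/(1.2523 − 0.7985) = 0.2191/0.4538 = 0.4829
Terminal stock prices: S_u = 37.57, S_d = 23.96
Terminal payoffs (S − K): max(5.57, 0) = 5.57, max(-8.045, 0) = 0
Node 0 (S = 30): V_0 = e^(−0.0175)·[0.4829·5.5697 + 0.5171·0.0000] = 2.6429

€2.64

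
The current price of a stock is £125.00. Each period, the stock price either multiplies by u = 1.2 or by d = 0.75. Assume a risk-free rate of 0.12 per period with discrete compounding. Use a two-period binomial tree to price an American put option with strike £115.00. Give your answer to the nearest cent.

£3.66

Risk-neutral probability p = (1 + 0.12 − 0.75)/(1.2 − 0.75) = 0.3700/0.4500 = 0.8222
Terminal stock prices: S_uu = 180, S_ud = 112.5, S_dd = 70.31
Terminal payoffs (K − S): max(-65, 0) = 0, max(2.5, 0) = 2.5, max(44.69, 0) = 44.69
Node u (S = 150): continuation = 1/1.12·[0.8222·0.0000 + 0.1778·2.5000] = 0.3968; exercise value = 0.0000 ≤ continuation, so V_u = 0.3968
Node d (S = 93.75): continuation = 1/1.12·[0.8222·2.5000 + 0.1778·44.6875] = 8.9286; exercise value = 21.2500 > continuation, so V_d = 21.2500 (exercise)
Node 0 (S = 125): continuation = 1/1.12·[0.8222·0.3968 + 0.1778·21.2500] = 3.6643; exercise value = 0.0000 ≤ continuation, so V_0 = 3.6643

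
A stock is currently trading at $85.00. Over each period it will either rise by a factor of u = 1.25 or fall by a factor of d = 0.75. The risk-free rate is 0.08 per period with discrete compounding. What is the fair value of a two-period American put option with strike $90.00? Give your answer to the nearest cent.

Risk-neutral probability p = (1 + 0.08 − 0.75)/(1.25 − 0.75) = 0.3300/0.5000 = 0.6600
Terminal stock prices: S_uu = 132.8, S_ud = 79.69, S_dd = 47.81
Terminal payoffs (K − S): max(-42.81, 0) = 0, max(10.31, 0) = 10.31, max(42.19, 0) = 42.19
Node u (S = 106.2): continuation = 1/1.08·[0.6600·0.0000 + 0.3400·10.3125] = 3.2465; exercise value = 0.0000 ≤ continuation, so V_u = 3.2465
Node d (S = 63.75): continuation = 1/1.08·[0.6600·10.3125 + 0.3400·42.1875] = 19.5833; exercise value = 26.2500 > continuation, so V_d = 26.2500 (exercise)
Node 0 (S = 85): continuation = 1/1.08·[0.6600·3.2465 + 0.3400·26.2500] = 10.2479; exercise value = 5.0000 ≤ continuation, so V_0 = 10.2479

$10.25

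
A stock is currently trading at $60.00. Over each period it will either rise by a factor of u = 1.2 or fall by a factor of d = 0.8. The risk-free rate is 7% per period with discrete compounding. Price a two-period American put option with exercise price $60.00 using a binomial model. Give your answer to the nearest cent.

Risk-neutral probability p = (1 + 0.07 − 0.8)/(1.2 − 0.8) = 0.2700/0.4000 = 0.6750
Terminal stock prices: S_uu = 86.4, S_ud = 57.6, S_dd = 38.4
Terminal payoffs (K − S): max(-26.4, 0) = 0, max(2.4, 0) = 2.4, max(21.6, 0) = 21.6
Node u (S = 72): continuation = 1/1.07·[0.6750·0.0000 + 0.3250·2.4000] = 0.7290; exercise value = 0.0000 ≤ continuation, so V_u = 0.7290
Node d (S = 48): continuation = 1/1.07·[0.6750·2.4000 + 0.3250·21.6000] = 8.0748; exercise value = 12.0000 > continuation, so V_d = 12.0000 (exercise)
Node 0 (S = 60): continuation = 1/1.07·[0.6750·0.7290 + 0.3250·12.0000] = 4.1047; exercise value = 0.0000 ≤ continuation, so V_0 = 4.1047

$4.10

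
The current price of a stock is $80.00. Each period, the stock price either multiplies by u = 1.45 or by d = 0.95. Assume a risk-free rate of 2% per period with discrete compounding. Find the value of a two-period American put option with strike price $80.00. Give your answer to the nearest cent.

Risk-neutral probability p = (1 + 0.02 − 0.95)/(1.45 − 0.95) = 0.0700/0.5000 = 0.1400
Terminal stock prices: S_uu = 168.2, S_ud = 110.2, S_dd = 72.2
Terminal payoffs (K − S): max(-88.2, 0) = 0, max(-30.2, 0) = 0, max(7.8, 0) = 7.8
Node u (S = 116): continuation = 1/1.02·[0.1400·0.0000 + 0.8600·0.0000] = 0.0000; exercise value = 0.0000 ≤ continuation, so V_u = 0.0000
Node d (S = 76): continuation = 1/1.02·[0.1400·0.0000 + 0.8600·7.8000] = 6.5765; exercise value = 4.0000 ≤ continuation, so V_d = 6.5765
Node 0 (S = 80): continuation = 1/1.02·[0.1400·0.0000 + 0.8600·6.5765] = 5.5449; exercise value = 0.0000 ≤ continuation, so V_0 = 5.5449

$5.54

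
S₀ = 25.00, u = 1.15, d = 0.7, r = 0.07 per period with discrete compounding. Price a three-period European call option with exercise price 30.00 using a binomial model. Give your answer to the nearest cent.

3.64

Risk-neutral probability p = (1 + 0.07 − 0.7)/(1.15 − 0.7) = 0.3700/0.4500 = 0.8222
Terminal stock prices: S_uuu = 38.02, S_uud = 23.14, S_udd = 14.09, S_ddd = 8.575
Terminal payoffs (S − K): max(8.022, 0) = 8.022, max(-6.856, 0) = 0, max(-15.91, 0) = 0, max(-21.43, 0) = 0
Node uu (S = 33.06): V_uu = 1/1.07·[0.8222·8.0219 + 0.1778·0.0000] = 6.1643
Node ud (S = 20.12): V_ud = 1/1.07·[0.8222·0.0000 + 0.1778·0.0000] = 0.0000
Node dd (S = 12.25): V_dd = 1/1.07·[0.8222·0.0000 + 0.1778·0.0000] = 0.0000
Node u (S = 28.75): V_u = 1/1.07·[0.8222·6.1643 + 0.1778·0.0000] = 4.7368
Node d (S = 17.5): V_d = 1/1.07·[0.8222·0.0000 + 0.1778·0.0000] = 0.0000
Node 0 (S = 25): V_0 = 1/1.07·[0.8222·4.7368 + 0.1778·0.0000] = 3.6399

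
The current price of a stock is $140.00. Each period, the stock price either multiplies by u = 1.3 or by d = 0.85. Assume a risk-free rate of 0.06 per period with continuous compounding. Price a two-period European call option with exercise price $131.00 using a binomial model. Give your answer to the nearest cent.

$31.23

Risk-neutral probability p = (e^0.06 − 0.85)/(1.3 − 0.85) = 0.2118/0.4500 = 0.4707
Terminal stock prices: S_uu = 236.6, S_ud = 154.7, S_dd = 101.1
Terminal payoffs (S − K): max(105.6, 0) = 105.6, max(23.7, 0) = 23.7, max(-29.85, 0) = 0
Node u (S = 182): V_u = e^(−0.06)·[0.4707·105.6000 + 0.5293·23.7000] = 58.6288
Node d (S = 119): V_d = e^(−0.06)·[0.4707·23.7000 + 0.5293·0.0000] = 10.5070
Node 0 (S = 140): V_0 = e^(−0.06)·[0.4707·58.6288 + 0.5293·10.5070] = 31.2292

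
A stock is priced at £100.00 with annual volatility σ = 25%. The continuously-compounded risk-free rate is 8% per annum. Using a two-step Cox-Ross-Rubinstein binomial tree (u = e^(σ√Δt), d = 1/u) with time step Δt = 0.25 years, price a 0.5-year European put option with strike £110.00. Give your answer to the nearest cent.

£11.02

CRR parameters: u = e^(σ√Δt) = e^(0.25·√0.25) = 1.1331, d = 1/u = 0.8825
Per-period rate: rΔt = 0.08·0.25 = 0.02, so R = e^0.02 = 1.0202
Risk-neutral probability p = (e^0.02 − 0.8825)/(1.1331 − 0.8825) = 0.1377/0.2507 = 0.5494
Terminal stock prices: S_uu = 128.4, S_ud = 100, S_dd = 77.88
Terminal payoffs (K − S): max(-18.4, 0) = 0, max(10, 0) = 10, max(32.12, 0) = 32.12
Node u (S = 113.3): V_u = e^(−0.02)·[0.5494·0.0000 + 0.4506·10.0000] = 4.4169
Node d (S = 88.25): V_d = e^(−0.02)·[0.5494·10.0000 + 0.4506·32.1199] = 19.5722
Node 0 (S = 100): V_0 = e^(−0.02)·[0.5494·4.4169 + 0.4506·19.5722] = 11.0234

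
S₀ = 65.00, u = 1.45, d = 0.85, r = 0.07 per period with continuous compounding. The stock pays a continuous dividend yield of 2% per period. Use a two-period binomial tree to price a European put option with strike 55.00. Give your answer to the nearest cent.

3.09

Per-period risk-free factor R = e^0.07 = 1.0725; dividend-adjusted growth = e^(0.07−0.02) = 1.0513.
Risk-neutral probability p = (1.0513 − 0.85)/(1.45 − 0.85) = 0.2013/0.6000 = 0.3355
Terminal stock prices: S_uu = 136.7, S_ud = 80.11, S_dd = 46.96
Terminal payoffs (K − S): max(-81.66, 0) = 0, max(-25.11, 0) = 0, max(8.038, 0) = 8.038
Node u (S = 94.25): V_u = e^(−0.07)·[0.3355·0.0000 + 0.6645·0.0000] = 0.0000
Node d (S = 55.25): V_d = e^(−0.07)·[0.3355·0.0000 + 0.6645·8.0375] = 4.9802
Node 0 (S = 65): V_0 = e^(−0.07)·[0.3355·0.0000 + 0.6645·4.9802] = 3.0858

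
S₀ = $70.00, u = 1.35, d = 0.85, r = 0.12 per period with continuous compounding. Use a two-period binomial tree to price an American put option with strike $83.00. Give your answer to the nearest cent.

Risk-neutral probability p = (e^0.12 − 0.85)/(1.35 − 0.85) = 0.2775/0.5000 = 0.5550
Terminal stock prices: S_uu = 127.6, S_ud = 80.33, S_dd = 50.57
Terminal payoffs (K − S): max(-44.58, 0) = 0, max(2.675, 0) = 2.675, max(32.43, 0) = 32.43
Node u (S = 94.5): continuation = e^(−0.12)·[0.5550·0.0000 + 0.4450·2.6750] = 1.0558; exercise value = 0.0000 ≤ continuation, so V_u = 1.0558
Node d (S = 59.5): continuation = e^(−0.12)·[0.5550·2.6750 + 0.4450·32.4250] = 14.1144; exercise value = 23.5000 > continuation, so V_d = 23.5000 (exercise)
Node 0 (S = 70): continuation = e^(−0.12)·[0.5550·1.0558 + 0.4450·23.5000] = 9.7948; exercise value = 13.0000 > continuation, so V_0 = 13.0000 (exercise)

$13.00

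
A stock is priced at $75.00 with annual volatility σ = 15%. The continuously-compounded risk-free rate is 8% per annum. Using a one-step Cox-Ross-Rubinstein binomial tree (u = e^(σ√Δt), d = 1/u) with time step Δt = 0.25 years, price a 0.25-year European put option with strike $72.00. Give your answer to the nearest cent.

CRR parameters: u = e^(σ√Δt) = e^(0.15·√0.25) = 1.0779, d = 1/u = 0.9277
Per-period rate: rΔt = 0.08·0.25 = 0.02, so R = e^0.02 = 1.0202
Risk-neutral probability p = (e^0.02 − 0.9277)/(1.0779 − 0.9277) = 0.0925/0.1501 = 0.6158
Terminal stock prices: S_u = 80.84, S_d = 69.58
Terminal payoffs (K − S): max(-8.841, 0) = 0, max(2.419, 0) = 2.419
Node 0 (S = 75): V_0 = e^(−0.02)·[0.6158·0.0000 + 0.3842·2.4192] = 0.9110

$0.91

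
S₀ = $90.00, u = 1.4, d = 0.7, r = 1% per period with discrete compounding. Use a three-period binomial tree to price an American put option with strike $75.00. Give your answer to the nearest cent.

Risk-neutral probability p = (1 + 0.01 − 0.7)/(1.4 − 0.7) = 0.3100/0.7000 = 0.4429
Terminal stock prices: S_uuu = 247, S_uud = 123.5, S_udd = 61.74, S_ddd = 30.87
Terminal payoffs (K − S): max(-172, 0) = 0, max(-48.48, 0) = 0, max(13.26, 0) = 13.26, max(44.13, 0) = 44.13
Node uu (S = 176.4): continuation = 1/1.01·[0.4429·0.0000 + 0.5571·0.0000] = 0.0000; exercise value = 0.0000 ≤ continuation, so V_uu = 0.0000
Node ud (S = 88.2): continuation = 1/1.01·[0.4429·0.0000 + 0.5571·13.2600] = 7.3146; exercise value = 0.0000 ≤ continuation, so V_ud = 7.3146
Node dd (S = 44.1): continuation = 1/1.01·[0.4429·13.2600 + 0.5571·44.1300] = 30.1574; exercise value = 30.9000 > continuation, so V_dd = 30.9000 (exercise)
Node u (S = 126): continuation = 1/1.01·[0.4429·0.0000 + 0.5571·7.3146] = 4.0349; exercise value = 0.0000 ≤ continuation, so V_u = 4.0349
Node d (S = 63): continuation = 1/1.01·[0.4429·7.3146 + 0.5571·30.9000] = 20.2525; exercise value = 12.0000 ≤ continuation, so V_d = 20.2525
Node 0 (S = 90): continuation = 1/1.01·[0.4429·4.0349 + 0.5571·20.2525] = 12.9410; exercise value = 0.0000 ≤ continuation, so V_0 = 12.9410

$12.94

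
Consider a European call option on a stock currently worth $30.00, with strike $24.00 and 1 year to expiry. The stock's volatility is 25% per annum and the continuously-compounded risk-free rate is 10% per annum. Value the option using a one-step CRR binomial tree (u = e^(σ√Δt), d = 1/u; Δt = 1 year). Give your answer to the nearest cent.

$8.49

CRR parameters: u = e^(σ√Δt) = e^(0.25·√1) = 1.2840, d = 1/u = 0.7788
Per-period rate: rΔt = 0.1·1 = 0.1, so R = e^0.1 = 1.1052
Risk-neutral probability p = (e^0.1 − 0.7788)/(1.2840 − 0.7788) = 0.3264/0.5052 = 0.6460
Terminal stock prices: S_u = 38.52, S_d = 23.36
Terminal payoffs (S − K): max(14.52, 0) = 14.52, max(-0.636, 0) = 0
Node 0 (S = 30): V_0 = e^(−0.1)·[0.6460·14.5208 + 0.3540·0.0000] = 8.4876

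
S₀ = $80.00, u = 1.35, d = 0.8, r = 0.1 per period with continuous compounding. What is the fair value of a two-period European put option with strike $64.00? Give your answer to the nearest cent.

Risk-neutral probability p = (e^0.1 − 0.8)/(1.35 − 0.8) = 0.3052/0.5500 = 0.5549
Terminal stock prices: S_uu = 145.8, S_ud = 86.4, S_dd = 51.2
Terminal payoffs (K − S): max(-81.8, 0) = 0, max(-22.4, 0) = 0, max(12.8, 0) = 12.8
Node u (S = 108): V_u = e^(−0.1)·[0.5549·0.0000 + 0.4451·0.0000] = 0.0000
Node d (S = 64): V_d = e^(−0.1)·[0.5549·0.0000 + 0.4451·12.8000] = 5.1556
Node 0 (S = 80): V_0 = e^(−0.1)·[0.5549·0.0000 + 0.4451·5.1556] = 2.0766

$2.08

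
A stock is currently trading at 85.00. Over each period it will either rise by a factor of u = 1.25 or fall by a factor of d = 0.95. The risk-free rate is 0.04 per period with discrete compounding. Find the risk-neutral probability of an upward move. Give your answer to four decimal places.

Risk-neutral probability p = (1 + 0.04 − 0.95)/(1.25 − 0.95) = 0.0900/0.3000 = 0.3000

p = 0.3000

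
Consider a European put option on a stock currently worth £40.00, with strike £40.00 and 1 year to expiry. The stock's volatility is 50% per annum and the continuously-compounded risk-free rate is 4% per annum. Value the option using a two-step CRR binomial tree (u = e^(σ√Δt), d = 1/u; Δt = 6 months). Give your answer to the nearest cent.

£6.10

CRR parameters: u = e^(σ√Δt) = e^(0.5·√0.5) = 1.4241, d = 1/u = 0.7022
Per-period rate: rΔt = 0.04·0.5 = 0.02, so R = e^0.02 = 1.0202
Risk-neutral probability p = (e^0.02 − 0.7022)/(1.4241 − 0.7022) = 0.3180/0.7219 = 0.4405
Terminal stock prices: S_uu = 81.12, S_ud = 40, S_dd = 19.72
Terminal payoffs (K − S): max(-41.12, 0) = 0, max(0, 0) = 0, max(20.28, 0) = 20.28
Node u (S = 56.96): V_u = e^(−0.02)·[0.4405·0.0000 + 0.5595·0.0000] = 0.0000
Node d (S = 28.09): V_d = e^(−0.02)·[0.4405·0.0000 + 0.5595·20.2773] = 11.1204
Node 0 (S = 40): V_0 = e^(−0.02)·[0.4405·0.0000 + 0.5595·11.1204] = 6.0986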